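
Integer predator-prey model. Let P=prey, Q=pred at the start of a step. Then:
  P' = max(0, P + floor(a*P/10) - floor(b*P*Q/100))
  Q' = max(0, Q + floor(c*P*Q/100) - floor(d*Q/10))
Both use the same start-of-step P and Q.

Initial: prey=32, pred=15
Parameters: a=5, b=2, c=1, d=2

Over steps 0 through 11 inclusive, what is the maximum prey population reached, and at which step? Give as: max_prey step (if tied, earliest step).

Answer: 54 4

Derivation:
Step 1: prey: 32+16-9=39; pred: 15+4-3=16
Step 2: prey: 39+19-12=46; pred: 16+6-3=19
Step 3: prey: 46+23-17=52; pred: 19+8-3=24
Step 4: prey: 52+26-24=54; pred: 24+12-4=32
Step 5: prey: 54+27-34=47; pred: 32+17-6=43
Step 6: prey: 47+23-40=30; pred: 43+20-8=55
Step 7: prey: 30+15-33=12; pred: 55+16-11=60
Step 8: prey: 12+6-14=4; pred: 60+7-12=55
Step 9: prey: 4+2-4=2; pred: 55+2-11=46
Step 10: prey: 2+1-1=2; pred: 46+0-9=37
Step 11: prey: 2+1-1=2; pred: 37+0-7=30
Max prey = 54 at step 4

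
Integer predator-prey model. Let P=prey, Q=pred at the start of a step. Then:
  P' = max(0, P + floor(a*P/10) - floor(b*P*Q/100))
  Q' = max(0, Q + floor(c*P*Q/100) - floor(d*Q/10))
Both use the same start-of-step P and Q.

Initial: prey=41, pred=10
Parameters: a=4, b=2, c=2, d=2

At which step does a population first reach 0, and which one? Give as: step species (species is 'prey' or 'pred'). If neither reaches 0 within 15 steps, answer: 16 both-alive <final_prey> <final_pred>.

Answer: 5 prey

Derivation:
Step 1: prey: 41+16-8=49; pred: 10+8-2=16
Step 2: prey: 49+19-15=53; pred: 16+15-3=28
Step 3: prey: 53+21-29=45; pred: 28+29-5=52
Step 4: prey: 45+18-46=17; pred: 52+46-10=88
Step 5: prey: 17+6-29=0; pred: 88+29-17=100
First extinction: prey at step 5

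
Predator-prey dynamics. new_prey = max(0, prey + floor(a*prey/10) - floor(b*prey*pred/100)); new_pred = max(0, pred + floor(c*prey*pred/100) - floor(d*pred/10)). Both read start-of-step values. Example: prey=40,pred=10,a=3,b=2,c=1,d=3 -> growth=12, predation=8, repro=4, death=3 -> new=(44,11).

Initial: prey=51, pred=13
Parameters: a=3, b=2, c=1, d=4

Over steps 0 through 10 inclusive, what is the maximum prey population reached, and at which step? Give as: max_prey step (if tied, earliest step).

Answer: 54 2

Derivation:
Step 1: prey: 51+15-13=53; pred: 13+6-5=14
Step 2: prey: 53+15-14=54; pred: 14+7-5=16
Step 3: prey: 54+16-17=53; pred: 16+8-6=18
Step 4: prey: 53+15-19=49; pred: 18+9-7=20
Step 5: prey: 49+14-19=44; pred: 20+9-8=21
Step 6: prey: 44+13-18=39; pred: 21+9-8=22
Step 7: prey: 39+11-17=33; pred: 22+8-8=22
Step 8: prey: 33+9-14=28; pred: 22+7-8=21
Step 9: prey: 28+8-11=25; pred: 21+5-8=18
Step 10: prey: 25+7-9=23; pred: 18+4-7=15
Max prey = 54 at step 2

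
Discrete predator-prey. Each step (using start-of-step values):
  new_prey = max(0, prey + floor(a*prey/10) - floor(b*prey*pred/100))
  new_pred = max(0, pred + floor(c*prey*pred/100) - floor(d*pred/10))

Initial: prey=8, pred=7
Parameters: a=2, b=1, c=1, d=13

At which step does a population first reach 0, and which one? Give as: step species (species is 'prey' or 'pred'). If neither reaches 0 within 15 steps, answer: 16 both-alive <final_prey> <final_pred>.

Step 1: prey: 8+1-0=9; pred: 7+0-9=0
First extinction: pred at step 1

Answer: 1 pred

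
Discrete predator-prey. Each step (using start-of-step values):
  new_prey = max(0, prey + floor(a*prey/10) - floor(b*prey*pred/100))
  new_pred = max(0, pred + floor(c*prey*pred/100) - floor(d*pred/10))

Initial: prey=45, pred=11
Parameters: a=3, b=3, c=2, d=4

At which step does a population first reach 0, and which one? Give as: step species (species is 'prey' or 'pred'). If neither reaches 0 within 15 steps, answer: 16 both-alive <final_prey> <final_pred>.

Answer: 16 both-alive 1 2

Derivation:
Step 1: prey: 45+13-14=44; pred: 11+9-4=16
Step 2: prey: 44+13-21=36; pred: 16+14-6=24
Step 3: prey: 36+10-25=21; pred: 24+17-9=32
Step 4: prey: 21+6-20=7; pred: 32+13-12=33
Step 5: prey: 7+2-6=3; pred: 33+4-13=24
Step 6: prey: 3+0-2=1; pred: 24+1-9=16
Step 7: prey: 1+0-0=1; pred: 16+0-6=10
Step 8: prey: 1+0-0=1; pred: 10+0-4=6
Step 9: prey: 1+0-0=1; pred: 6+0-2=4
Step 10: prey: 1+0-0=1; pred: 4+0-1=3
Step 11: prey: 1+0-0=1; pred: 3+0-1=2
Step 12: prey: 1+0-0=1; pred: 2+0-0=2
Steps 13-15: state stable at prey=1, pred=2 (no change)
No extinction within 15 steps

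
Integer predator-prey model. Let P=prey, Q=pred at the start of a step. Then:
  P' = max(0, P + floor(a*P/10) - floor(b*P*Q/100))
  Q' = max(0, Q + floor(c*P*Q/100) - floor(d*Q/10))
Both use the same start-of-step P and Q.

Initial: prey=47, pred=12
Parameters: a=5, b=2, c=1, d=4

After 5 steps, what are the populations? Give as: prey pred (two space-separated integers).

Answer: 93 44

Derivation:
Step 1: prey: 47+23-11=59; pred: 12+5-4=13
Step 2: prey: 59+29-15=73; pred: 13+7-5=15
Step 3: prey: 73+36-21=88; pred: 15+10-6=19
Step 4: prey: 88+44-33=99; pred: 19+16-7=28
Step 5: prey: 99+49-55=93; pred: 28+27-11=44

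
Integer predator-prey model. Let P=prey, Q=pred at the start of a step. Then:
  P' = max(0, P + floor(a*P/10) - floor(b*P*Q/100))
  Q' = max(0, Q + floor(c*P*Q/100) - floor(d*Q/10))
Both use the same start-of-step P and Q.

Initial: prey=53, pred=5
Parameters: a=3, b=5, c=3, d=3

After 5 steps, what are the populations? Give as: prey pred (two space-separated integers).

Step 1: prey: 53+15-13=55; pred: 5+7-1=11
Step 2: prey: 55+16-30=41; pred: 11+18-3=26
Step 3: prey: 41+12-53=0; pred: 26+31-7=50
Step 4: prey: 0+0-0=0; pred: 50+0-15=35
Step 5: prey: 0+0-0=0; pred: 35+0-10=25

Answer: 0 25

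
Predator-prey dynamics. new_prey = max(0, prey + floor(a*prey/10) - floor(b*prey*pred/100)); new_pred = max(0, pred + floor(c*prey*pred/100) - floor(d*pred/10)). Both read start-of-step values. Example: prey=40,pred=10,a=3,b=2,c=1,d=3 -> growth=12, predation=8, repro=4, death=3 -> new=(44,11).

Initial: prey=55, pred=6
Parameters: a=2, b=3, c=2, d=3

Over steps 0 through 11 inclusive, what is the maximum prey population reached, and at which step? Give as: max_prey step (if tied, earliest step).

Step 1: prey: 55+11-9=57; pred: 6+6-1=11
Step 2: prey: 57+11-18=50; pred: 11+12-3=20
Step 3: prey: 50+10-30=30; pred: 20+20-6=34
Step 4: prey: 30+6-30=6; pred: 34+20-10=44
Step 5: prey: 6+1-7=0; pred: 44+5-13=36
Step 6: prey: 0+0-0=0; pred: 36+0-10=26
Step 7: prey: 0+0-0=0; pred: 26+0-7=19
Step 8: prey: 0+0-0=0; pred: 19+0-5=14
Step 9: prey: 0+0-0=0; pred: 14+0-4=10
Step 10: prey: 0+0-0=0; pred: 10+0-3=7
Step 11: prey: 0+0-0=0; pred: 7+0-2=5
Max prey = 57 at step 1

Answer: 57 1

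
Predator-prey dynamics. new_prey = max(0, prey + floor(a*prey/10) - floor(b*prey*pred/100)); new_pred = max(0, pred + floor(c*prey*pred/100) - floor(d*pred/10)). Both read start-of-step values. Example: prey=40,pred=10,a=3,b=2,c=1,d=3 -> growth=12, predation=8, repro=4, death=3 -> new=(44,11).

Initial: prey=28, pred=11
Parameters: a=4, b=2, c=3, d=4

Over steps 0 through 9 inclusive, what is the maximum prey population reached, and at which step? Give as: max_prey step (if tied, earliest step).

Answer: 36 2

Derivation:
Step 1: prey: 28+11-6=33; pred: 11+9-4=16
Step 2: prey: 33+13-10=36; pred: 16+15-6=25
Step 3: prey: 36+14-18=32; pred: 25+27-10=42
Step 4: prey: 32+12-26=18; pred: 42+40-16=66
Step 5: prey: 18+7-23=2; pred: 66+35-26=75
Step 6: prey: 2+0-3=0; pred: 75+4-30=49
Step 7: prey: 0+0-0=0; pred: 49+0-19=30
Step 8: prey: 0+0-0=0; pred: 30+0-12=18
Step 9: prey: 0+0-0=0; pred: 18+0-7=11
Max prey = 36 at step 2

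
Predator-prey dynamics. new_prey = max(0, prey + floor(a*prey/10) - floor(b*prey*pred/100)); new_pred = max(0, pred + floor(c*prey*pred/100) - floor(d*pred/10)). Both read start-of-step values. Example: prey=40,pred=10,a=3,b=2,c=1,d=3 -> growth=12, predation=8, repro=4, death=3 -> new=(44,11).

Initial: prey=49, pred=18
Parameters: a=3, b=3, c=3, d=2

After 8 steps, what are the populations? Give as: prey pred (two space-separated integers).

Answer: 0 24

Derivation:
Step 1: prey: 49+14-26=37; pred: 18+26-3=41
Step 2: prey: 37+11-45=3; pred: 41+45-8=78
Step 3: prey: 3+0-7=0; pred: 78+7-15=70
Step 4: prey: 0+0-0=0; pred: 70+0-14=56
Step 5: prey: 0+0-0=0; pred: 56+0-11=45
Step 6: prey: 0+0-0=0; pred: 45+0-9=36
Step 7: prey: 0+0-0=0; pred: 36+0-7=29
Step 8: prey: 0+0-0=0; pred: 29+0-5=24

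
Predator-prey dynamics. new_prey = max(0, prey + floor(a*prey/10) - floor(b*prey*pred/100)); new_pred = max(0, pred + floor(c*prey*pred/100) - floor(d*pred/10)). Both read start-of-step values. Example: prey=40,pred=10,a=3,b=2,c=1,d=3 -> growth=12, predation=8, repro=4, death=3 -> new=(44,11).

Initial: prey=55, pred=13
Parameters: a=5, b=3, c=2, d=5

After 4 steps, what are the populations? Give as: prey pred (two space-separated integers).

Step 1: prey: 55+27-21=61; pred: 13+14-6=21
Step 2: prey: 61+30-38=53; pred: 21+25-10=36
Step 3: prey: 53+26-57=22; pred: 36+38-18=56
Step 4: prey: 22+11-36=0; pred: 56+24-28=52

Answer: 0 52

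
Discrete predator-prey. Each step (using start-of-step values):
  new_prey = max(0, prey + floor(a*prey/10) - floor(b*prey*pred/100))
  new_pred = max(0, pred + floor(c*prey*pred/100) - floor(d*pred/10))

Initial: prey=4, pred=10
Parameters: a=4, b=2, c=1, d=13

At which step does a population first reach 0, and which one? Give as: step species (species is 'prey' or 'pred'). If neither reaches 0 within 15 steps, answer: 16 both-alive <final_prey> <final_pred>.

Step 1: prey: 4+1-0=5; pred: 10+0-13=0
First extinction: pred at step 1

Answer: 1 pred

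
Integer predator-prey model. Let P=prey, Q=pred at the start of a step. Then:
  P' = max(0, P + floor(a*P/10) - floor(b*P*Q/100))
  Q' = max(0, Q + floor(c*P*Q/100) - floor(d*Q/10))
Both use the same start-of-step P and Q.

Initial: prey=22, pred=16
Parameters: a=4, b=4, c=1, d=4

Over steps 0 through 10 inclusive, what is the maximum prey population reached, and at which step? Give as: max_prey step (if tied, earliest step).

Step 1: prey: 22+8-14=16; pred: 16+3-6=13
Step 2: prey: 16+6-8=14; pred: 13+2-5=10
Step 3: prey: 14+5-5=14; pred: 10+1-4=7
Step 4: prey: 14+5-3=16; pred: 7+0-2=5
Step 5: prey: 16+6-3=19; pred: 5+0-2=3
Step 6: prey: 19+7-2=24; pred: 3+0-1=2
Step 7: prey: 24+9-1=32; pred: 2+0-0=2
Step 8: prey: 32+12-2=42; pred: 2+0-0=2
Step 9: prey: 42+16-3=55; pred: 2+0-0=2
Step 10: prey: 55+22-4=73; pred: 2+1-0=3
Max prey = 73 at step 10

Answer: 73 10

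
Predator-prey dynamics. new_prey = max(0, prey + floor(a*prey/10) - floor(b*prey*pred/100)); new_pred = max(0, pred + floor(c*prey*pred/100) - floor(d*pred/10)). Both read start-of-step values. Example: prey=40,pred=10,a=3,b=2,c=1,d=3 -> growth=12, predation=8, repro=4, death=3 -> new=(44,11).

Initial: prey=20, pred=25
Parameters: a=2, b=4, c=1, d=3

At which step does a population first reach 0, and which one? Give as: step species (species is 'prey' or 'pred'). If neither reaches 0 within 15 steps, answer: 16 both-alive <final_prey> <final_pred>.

Answer: 16 both-alive 1 3

Derivation:
Step 1: prey: 20+4-20=4; pred: 25+5-7=23
Step 2: prey: 4+0-3=1; pred: 23+0-6=17
Step 3: prey: 1+0-0=1; pred: 17+0-5=12
Step 4: prey: 1+0-0=1; pred: 12+0-3=9
Step 5: prey: 1+0-0=1; pred: 9+0-2=7
Step 6: prey: 1+0-0=1; pred: 7+0-2=5
Step 7: prey: 1+0-0=1; pred: 5+0-1=4
Step 8: prey: 1+0-0=1; pred: 4+0-1=3
Step 9: prey: 1+0-0=1; pred: 3+0-0=3
Steps 10-15: state stable at prey=1, pred=3 (no change)
No extinction within 15 steps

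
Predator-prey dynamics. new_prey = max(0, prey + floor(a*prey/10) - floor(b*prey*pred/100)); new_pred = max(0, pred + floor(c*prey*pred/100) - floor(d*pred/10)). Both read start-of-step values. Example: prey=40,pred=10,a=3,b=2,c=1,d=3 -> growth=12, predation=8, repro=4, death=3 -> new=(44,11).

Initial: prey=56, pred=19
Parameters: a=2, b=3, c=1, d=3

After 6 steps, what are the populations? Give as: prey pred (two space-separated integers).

Step 1: prey: 56+11-31=36; pred: 19+10-5=24
Step 2: prey: 36+7-25=18; pred: 24+8-7=25
Step 3: prey: 18+3-13=8; pred: 25+4-7=22
Step 4: prey: 8+1-5=4; pred: 22+1-6=17
Step 5: prey: 4+0-2=2; pred: 17+0-5=12
Step 6: prey: 2+0-0=2; pred: 12+0-3=9

Answer: 2 9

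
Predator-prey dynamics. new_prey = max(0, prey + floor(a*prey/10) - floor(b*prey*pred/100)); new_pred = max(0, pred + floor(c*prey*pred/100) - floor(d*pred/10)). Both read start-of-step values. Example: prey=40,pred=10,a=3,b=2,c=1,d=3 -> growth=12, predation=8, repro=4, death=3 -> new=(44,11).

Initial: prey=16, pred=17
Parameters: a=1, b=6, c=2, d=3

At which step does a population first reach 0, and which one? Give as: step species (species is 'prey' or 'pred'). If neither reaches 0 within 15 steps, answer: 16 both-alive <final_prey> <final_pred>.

Answer: 2 prey

Derivation:
Step 1: prey: 16+1-16=1; pred: 17+5-5=17
Step 2: prey: 1+0-1=0; pred: 17+0-5=12
First extinction: prey at step 2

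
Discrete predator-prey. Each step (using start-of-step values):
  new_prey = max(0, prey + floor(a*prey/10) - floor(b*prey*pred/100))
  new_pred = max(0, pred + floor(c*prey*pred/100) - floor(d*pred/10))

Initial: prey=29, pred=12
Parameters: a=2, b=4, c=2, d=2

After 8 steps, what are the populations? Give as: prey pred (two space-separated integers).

Answer: 1 8

Derivation:
Step 1: prey: 29+5-13=21; pred: 12+6-2=16
Step 2: prey: 21+4-13=12; pred: 16+6-3=19
Step 3: prey: 12+2-9=5; pred: 19+4-3=20
Step 4: prey: 5+1-4=2; pred: 20+2-4=18
Step 5: prey: 2+0-1=1; pred: 18+0-3=15
Step 6: prey: 1+0-0=1; pred: 15+0-3=12
Step 7: prey: 1+0-0=1; pred: 12+0-2=10
Step 8: prey: 1+0-0=1; pred: 10+0-2=8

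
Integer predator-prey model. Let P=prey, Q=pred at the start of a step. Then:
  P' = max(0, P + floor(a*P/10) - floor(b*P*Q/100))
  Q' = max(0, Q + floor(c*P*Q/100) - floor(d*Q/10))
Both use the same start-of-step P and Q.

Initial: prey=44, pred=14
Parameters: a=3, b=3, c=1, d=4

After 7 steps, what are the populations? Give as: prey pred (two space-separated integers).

Answer: 27 7

Derivation:
Step 1: prey: 44+13-18=39; pred: 14+6-5=15
Step 2: prey: 39+11-17=33; pred: 15+5-6=14
Step 3: prey: 33+9-13=29; pred: 14+4-5=13
Step 4: prey: 29+8-11=26; pred: 13+3-5=11
Step 5: prey: 26+7-8=25; pred: 11+2-4=9
Step 6: prey: 25+7-6=26; pred: 9+2-3=8
Step 7: prey: 26+7-6=27; pred: 8+2-3=7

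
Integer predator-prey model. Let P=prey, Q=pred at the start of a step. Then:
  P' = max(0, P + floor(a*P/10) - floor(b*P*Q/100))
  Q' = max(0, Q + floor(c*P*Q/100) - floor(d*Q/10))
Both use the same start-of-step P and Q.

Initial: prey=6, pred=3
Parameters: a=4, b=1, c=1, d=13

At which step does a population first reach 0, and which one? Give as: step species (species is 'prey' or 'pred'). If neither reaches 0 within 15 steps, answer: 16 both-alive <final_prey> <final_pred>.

Answer: 1 pred

Derivation:
Step 1: prey: 6+2-0=8; pred: 3+0-3=0
First extinction: pred at step 1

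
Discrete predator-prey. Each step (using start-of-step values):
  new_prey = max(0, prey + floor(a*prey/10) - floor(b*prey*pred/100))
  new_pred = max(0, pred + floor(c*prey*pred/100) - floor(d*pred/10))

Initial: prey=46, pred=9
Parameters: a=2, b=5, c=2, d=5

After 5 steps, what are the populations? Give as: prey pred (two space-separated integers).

Answer: 3 5

Derivation:
Step 1: prey: 46+9-20=35; pred: 9+8-4=13
Step 2: prey: 35+7-22=20; pred: 13+9-6=16
Step 3: prey: 20+4-16=8; pred: 16+6-8=14
Step 4: prey: 8+1-5=4; pred: 14+2-7=9
Step 5: prey: 4+0-1=3; pred: 9+0-4=5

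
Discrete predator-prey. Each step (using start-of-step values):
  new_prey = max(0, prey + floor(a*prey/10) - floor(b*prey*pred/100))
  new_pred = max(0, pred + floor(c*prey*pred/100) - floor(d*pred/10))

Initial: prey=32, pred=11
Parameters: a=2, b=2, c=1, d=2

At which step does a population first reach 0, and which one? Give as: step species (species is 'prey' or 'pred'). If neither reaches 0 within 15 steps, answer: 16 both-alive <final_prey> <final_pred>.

Step 1: prey: 32+6-7=31; pred: 11+3-2=12
Step 2: prey: 31+6-7=30; pred: 12+3-2=13
Step 3: prey: 30+6-7=29; pred: 13+3-2=14
Step 4: prey: 29+5-8=26; pred: 14+4-2=16
Step 5: prey: 26+5-8=23; pred: 16+4-3=17
Step 6: prey: 23+4-7=20; pred: 17+3-3=17
Step 7: prey: 20+4-6=18; pred: 17+3-3=17
Step 8: prey: 18+3-6=15; pred: 17+3-3=17
Step 9: prey: 15+3-5=13; pred: 17+2-3=16
Step 10: prey: 13+2-4=11; pred: 16+2-3=15
Step 11: prey: 11+2-3=10; pred: 15+1-3=13
Step 12: prey: 10+2-2=10; pred: 13+1-2=12
Step 13: prey: 10+2-2=10; pred: 12+1-2=11
Step 14: prey: 10+2-2=10; pred: 11+1-2=10
Step 15: prey: 10+2-2=10; pred: 10+1-2=9
No extinction within 15 steps

Answer: 16 both-alive 10 9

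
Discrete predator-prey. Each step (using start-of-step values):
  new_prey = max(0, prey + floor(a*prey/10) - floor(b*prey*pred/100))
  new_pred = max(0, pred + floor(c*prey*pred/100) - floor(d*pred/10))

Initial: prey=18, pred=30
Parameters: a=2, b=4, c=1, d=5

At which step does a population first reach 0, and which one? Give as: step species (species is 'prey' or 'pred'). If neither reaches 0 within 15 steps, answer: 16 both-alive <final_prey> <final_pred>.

Answer: 1 prey

Derivation:
Step 1: prey: 18+3-21=0; pred: 30+5-15=20
First extinction: prey at step 1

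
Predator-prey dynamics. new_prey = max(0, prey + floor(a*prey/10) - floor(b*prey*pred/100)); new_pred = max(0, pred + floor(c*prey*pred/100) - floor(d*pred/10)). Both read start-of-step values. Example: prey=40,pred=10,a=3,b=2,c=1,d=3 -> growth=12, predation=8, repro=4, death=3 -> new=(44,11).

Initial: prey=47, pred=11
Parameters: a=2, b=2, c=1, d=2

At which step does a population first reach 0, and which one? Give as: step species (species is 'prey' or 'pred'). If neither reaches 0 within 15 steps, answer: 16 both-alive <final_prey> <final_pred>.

Answer: 16 both-alive 3 7

Derivation:
Step 1: prey: 47+9-10=46; pred: 11+5-2=14
Step 2: prey: 46+9-12=43; pred: 14+6-2=18
Step 3: prey: 43+8-15=36; pred: 18+7-3=22
Step 4: prey: 36+7-15=28; pred: 22+7-4=25
Step 5: prey: 28+5-14=19; pred: 25+7-5=27
Step 6: prey: 19+3-10=12; pred: 27+5-5=27
Step 7: prey: 12+2-6=8; pred: 27+3-5=25
Step 8: prey: 8+1-4=5; pred: 25+2-5=22
Step 9: prey: 5+1-2=4; pred: 22+1-4=19
Step 10: prey: 4+0-1=3; pred: 19+0-3=16
Step 11: prey: 3+0-0=3; pred: 16+0-3=13
Step 12: prey: 3+0-0=3; pred: 13+0-2=11
Step 13: prey: 3+0-0=3; pred: 11+0-2=9
Step 14: prey: 3+0-0=3; pred: 9+0-1=8
Step 15: prey: 3+0-0=3; pred: 8+0-1=7
No extinction within 15 steps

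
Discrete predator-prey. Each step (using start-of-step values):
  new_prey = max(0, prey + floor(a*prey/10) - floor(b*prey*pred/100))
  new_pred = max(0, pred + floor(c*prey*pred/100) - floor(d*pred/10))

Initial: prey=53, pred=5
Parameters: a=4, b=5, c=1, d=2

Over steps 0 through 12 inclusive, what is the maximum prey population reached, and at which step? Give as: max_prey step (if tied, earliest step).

Answer: 67 2

Derivation:
Step 1: prey: 53+21-13=61; pred: 5+2-1=6
Step 2: prey: 61+24-18=67; pred: 6+3-1=8
Step 3: prey: 67+26-26=67; pred: 8+5-1=12
Step 4: prey: 67+26-40=53; pred: 12+8-2=18
Step 5: prey: 53+21-47=27; pred: 18+9-3=24
Step 6: prey: 27+10-32=5; pred: 24+6-4=26
Step 7: prey: 5+2-6=1; pred: 26+1-5=22
Step 8: prey: 1+0-1=0; pred: 22+0-4=18
Step 9: prey: 0+0-0=0; pred: 18+0-3=15
Step 10: prey: 0+0-0=0; pred: 15+0-3=12
Step 11: prey: 0+0-0=0; pred: 12+0-2=10
Step 12: prey: 0+0-0=0; pred: 10+0-2=8
Max prey = 67 at step 2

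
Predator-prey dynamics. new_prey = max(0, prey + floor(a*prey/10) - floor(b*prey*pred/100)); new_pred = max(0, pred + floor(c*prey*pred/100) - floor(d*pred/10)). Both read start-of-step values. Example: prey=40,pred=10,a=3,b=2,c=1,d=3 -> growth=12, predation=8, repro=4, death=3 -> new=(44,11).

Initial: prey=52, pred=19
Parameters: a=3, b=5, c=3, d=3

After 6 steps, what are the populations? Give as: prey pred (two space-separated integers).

Answer: 0 14

Derivation:
Step 1: prey: 52+15-49=18; pred: 19+29-5=43
Step 2: prey: 18+5-38=0; pred: 43+23-12=54
Step 3: prey: 0+0-0=0; pred: 54+0-16=38
Step 4: prey: 0+0-0=0; pred: 38+0-11=27
Step 5: prey: 0+0-0=0; pred: 27+0-8=19
Step 6: prey: 0+0-0=0; pred: 19+0-5=14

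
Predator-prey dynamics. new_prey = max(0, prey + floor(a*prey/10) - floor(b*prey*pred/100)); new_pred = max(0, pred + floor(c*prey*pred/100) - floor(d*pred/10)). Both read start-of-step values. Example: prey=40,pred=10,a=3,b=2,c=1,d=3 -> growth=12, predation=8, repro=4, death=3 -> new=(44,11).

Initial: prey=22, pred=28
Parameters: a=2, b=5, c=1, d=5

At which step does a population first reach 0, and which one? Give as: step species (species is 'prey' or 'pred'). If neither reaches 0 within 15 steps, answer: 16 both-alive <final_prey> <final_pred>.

Answer: 1 prey

Derivation:
Step 1: prey: 22+4-30=0; pred: 28+6-14=20
First extinction: prey at step 1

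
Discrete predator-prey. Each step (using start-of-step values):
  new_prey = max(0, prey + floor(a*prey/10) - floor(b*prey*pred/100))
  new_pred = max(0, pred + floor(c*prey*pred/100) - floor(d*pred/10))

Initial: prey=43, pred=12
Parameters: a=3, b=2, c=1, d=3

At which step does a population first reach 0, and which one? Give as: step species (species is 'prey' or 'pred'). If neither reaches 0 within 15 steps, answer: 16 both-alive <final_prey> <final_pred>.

Answer: 16 both-alive 16 7

Derivation:
Step 1: prey: 43+12-10=45; pred: 12+5-3=14
Step 2: prey: 45+13-12=46; pred: 14+6-4=16
Step 3: prey: 46+13-14=45; pred: 16+7-4=19
Step 4: prey: 45+13-17=41; pred: 19+8-5=22
Step 5: prey: 41+12-18=35; pred: 22+9-6=25
Step 6: prey: 35+10-17=28; pred: 25+8-7=26
Step 7: prey: 28+8-14=22; pred: 26+7-7=26
Step 8: prey: 22+6-11=17; pred: 26+5-7=24
Step 9: prey: 17+5-8=14; pred: 24+4-7=21
Step 10: prey: 14+4-5=13; pred: 21+2-6=17
Step 11: prey: 13+3-4=12; pred: 17+2-5=14
Step 12: prey: 12+3-3=12; pred: 14+1-4=11
Step 13: prey: 12+3-2=13; pred: 11+1-3=9
Step 14: prey: 13+3-2=14; pred: 9+1-2=8
Step 15: prey: 14+4-2=16; pred: 8+1-2=7
No extinction within 15 steps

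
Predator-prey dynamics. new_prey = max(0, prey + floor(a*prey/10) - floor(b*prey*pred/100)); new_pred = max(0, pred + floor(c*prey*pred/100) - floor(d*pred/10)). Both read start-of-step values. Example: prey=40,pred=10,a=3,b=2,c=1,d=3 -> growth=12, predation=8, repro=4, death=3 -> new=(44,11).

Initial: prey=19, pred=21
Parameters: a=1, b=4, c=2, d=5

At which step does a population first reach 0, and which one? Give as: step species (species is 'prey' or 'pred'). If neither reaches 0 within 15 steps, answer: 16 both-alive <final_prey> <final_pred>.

Answer: 16 both-alive 2 1

Derivation:
Step 1: prey: 19+1-15=5; pred: 21+7-10=18
Step 2: prey: 5+0-3=2; pred: 18+1-9=10
Step 3: prey: 2+0-0=2; pred: 10+0-5=5
Step 4: prey: 2+0-0=2; pred: 5+0-2=3
Step 5: prey: 2+0-0=2; pred: 3+0-1=2
Step 6: prey: 2+0-0=2; pred: 2+0-1=1
Step 7: prey: 2+0-0=2; pred: 1+0-0=1
Steps 8-15: state stable at prey=2, pred=1 (no change)
No extinction within 15 steps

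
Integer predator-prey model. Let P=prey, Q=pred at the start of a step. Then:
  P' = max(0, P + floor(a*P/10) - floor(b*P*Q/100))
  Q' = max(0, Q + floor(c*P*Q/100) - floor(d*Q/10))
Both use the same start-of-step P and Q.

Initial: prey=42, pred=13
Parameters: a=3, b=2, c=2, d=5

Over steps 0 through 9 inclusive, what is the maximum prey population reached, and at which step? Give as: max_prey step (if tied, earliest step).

Step 1: prey: 42+12-10=44; pred: 13+10-6=17
Step 2: prey: 44+13-14=43; pred: 17+14-8=23
Step 3: prey: 43+12-19=36; pred: 23+19-11=31
Step 4: prey: 36+10-22=24; pred: 31+22-15=38
Step 5: prey: 24+7-18=13; pred: 38+18-19=37
Step 6: prey: 13+3-9=7; pred: 37+9-18=28
Step 7: prey: 7+2-3=6; pred: 28+3-14=17
Step 8: prey: 6+1-2=5; pred: 17+2-8=11
Step 9: prey: 5+1-1=5; pred: 11+1-5=7
Max prey = 44 at step 1

Answer: 44 1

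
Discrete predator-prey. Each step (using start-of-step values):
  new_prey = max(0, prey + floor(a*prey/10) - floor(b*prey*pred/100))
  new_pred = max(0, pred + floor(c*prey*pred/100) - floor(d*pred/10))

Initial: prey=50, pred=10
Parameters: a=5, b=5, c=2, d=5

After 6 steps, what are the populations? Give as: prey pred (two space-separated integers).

Answer: 0 6

Derivation:
Step 1: prey: 50+25-25=50; pred: 10+10-5=15
Step 2: prey: 50+25-37=38; pred: 15+15-7=23
Step 3: prey: 38+19-43=14; pred: 23+17-11=29
Step 4: prey: 14+7-20=1; pred: 29+8-14=23
Step 5: prey: 1+0-1=0; pred: 23+0-11=12
Step 6: prey: 0+0-0=0; pred: 12+0-6=6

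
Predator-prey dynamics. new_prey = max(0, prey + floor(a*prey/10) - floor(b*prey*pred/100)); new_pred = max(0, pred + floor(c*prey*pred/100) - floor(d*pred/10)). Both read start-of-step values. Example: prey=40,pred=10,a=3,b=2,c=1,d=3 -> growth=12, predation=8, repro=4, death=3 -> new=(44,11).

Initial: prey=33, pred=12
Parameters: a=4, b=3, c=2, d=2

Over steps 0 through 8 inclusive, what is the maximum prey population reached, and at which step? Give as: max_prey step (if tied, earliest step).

Answer: 35 1

Derivation:
Step 1: prey: 33+13-11=35; pred: 12+7-2=17
Step 2: prey: 35+14-17=32; pred: 17+11-3=25
Step 3: prey: 32+12-24=20; pred: 25+16-5=36
Step 4: prey: 20+8-21=7; pred: 36+14-7=43
Step 5: prey: 7+2-9=0; pred: 43+6-8=41
Step 6: prey: 0+0-0=0; pred: 41+0-8=33
Step 7: prey: 0+0-0=0; pred: 33+0-6=27
Step 8: prey: 0+0-0=0; pred: 27+0-5=22
Max prey = 35 at step 1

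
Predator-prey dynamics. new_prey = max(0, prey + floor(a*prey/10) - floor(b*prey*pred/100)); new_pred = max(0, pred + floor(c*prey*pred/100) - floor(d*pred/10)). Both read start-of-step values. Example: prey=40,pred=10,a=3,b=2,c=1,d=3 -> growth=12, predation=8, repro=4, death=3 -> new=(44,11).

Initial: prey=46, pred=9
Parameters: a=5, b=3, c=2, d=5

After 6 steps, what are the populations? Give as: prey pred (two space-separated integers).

Answer: 0 27

Derivation:
Step 1: prey: 46+23-12=57; pred: 9+8-4=13
Step 2: prey: 57+28-22=63; pred: 13+14-6=21
Step 3: prey: 63+31-39=55; pred: 21+26-10=37
Step 4: prey: 55+27-61=21; pred: 37+40-18=59
Step 5: prey: 21+10-37=0; pred: 59+24-29=54
Step 6: prey: 0+0-0=0; pred: 54+0-27=27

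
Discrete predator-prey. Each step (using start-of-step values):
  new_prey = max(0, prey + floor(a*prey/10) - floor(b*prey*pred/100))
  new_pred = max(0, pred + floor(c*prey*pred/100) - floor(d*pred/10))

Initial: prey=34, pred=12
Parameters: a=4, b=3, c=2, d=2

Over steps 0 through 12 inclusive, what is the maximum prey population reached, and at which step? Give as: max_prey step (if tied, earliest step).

Step 1: prey: 34+13-12=35; pred: 12+8-2=18
Step 2: prey: 35+14-18=31; pred: 18+12-3=27
Step 3: prey: 31+12-25=18; pred: 27+16-5=38
Step 4: prey: 18+7-20=5; pred: 38+13-7=44
Step 5: prey: 5+2-6=1; pred: 44+4-8=40
Step 6: prey: 1+0-1=0; pred: 40+0-8=32
Step 7: prey: 0+0-0=0; pred: 32+0-6=26
Step 8: prey: 0+0-0=0; pred: 26+0-5=21
Step 9: prey: 0+0-0=0; pred: 21+0-4=17
Step 10: prey: 0+0-0=0; pred: 17+0-3=14
Step 11: prey: 0+0-0=0; pred: 14+0-2=12
Step 12: prey: 0+0-0=0; pred: 12+0-2=10
Max prey = 35 at step 1

Answer: 35 1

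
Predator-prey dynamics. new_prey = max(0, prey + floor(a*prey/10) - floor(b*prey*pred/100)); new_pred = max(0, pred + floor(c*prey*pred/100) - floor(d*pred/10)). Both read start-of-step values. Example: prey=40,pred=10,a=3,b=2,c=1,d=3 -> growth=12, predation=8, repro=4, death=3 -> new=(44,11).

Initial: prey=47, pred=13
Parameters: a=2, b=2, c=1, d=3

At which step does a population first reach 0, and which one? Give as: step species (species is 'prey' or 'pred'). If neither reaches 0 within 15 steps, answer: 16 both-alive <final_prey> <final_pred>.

Step 1: prey: 47+9-12=44; pred: 13+6-3=16
Step 2: prey: 44+8-14=38; pred: 16+7-4=19
Step 3: prey: 38+7-14=31; pred: 19+7-5=21
Step 4: prey: 31+6-13=24; pred: 21+6-6=21
Step 5: prey: 24+4-10=18; pred: 21+5-6=20
Step 6: prey: 18+3-7=14; pred: 20+3-6=17
Step 7: prey: 14+2-4=12; pred: 17+2-5=14
Step 8: prey: 12+2-3=11; pred: 14+1-4=11
Step 9: prey: 11+2-2=11; pred: 11+1-3=9
Step 10: prey: 11+2-1=12; pred: 9+0-2=7
Step 11: prey: 12+2-1=13; pred: 7+0-2=5
Step 12: prey: 13+2-1=14; pred: 5+0-1=4
Step 13: prey: 14+2-1=15; pred: 4+0-1=3
Step 14: prey: 15+3-0=18; pred: 3+0-0=3
Step 15: prey: 18+3-1=20; pred: 3+0-0=3
No extinction within 15 steps

Answer: 16 both-alive 20 3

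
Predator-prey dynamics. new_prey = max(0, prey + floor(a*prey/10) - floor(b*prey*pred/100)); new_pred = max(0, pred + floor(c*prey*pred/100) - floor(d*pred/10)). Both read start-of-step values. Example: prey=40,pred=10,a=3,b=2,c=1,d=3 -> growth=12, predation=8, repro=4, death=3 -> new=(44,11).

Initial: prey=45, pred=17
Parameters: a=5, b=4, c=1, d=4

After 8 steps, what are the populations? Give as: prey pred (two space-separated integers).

Step 1: prey: 45+22-30=37; pred: 17+7-6=18
Step 2: prey: 37+18-26=29; pred: 18+6-7=17
Step 3: prey: 29+14-19=24; pred: 17+4-6=15
Step 4: prey: 24+12-14=22; pred: 15+3-6=12
Step 5: prey: 22+11-10=23; pred: 12+2-4=10
Step 6: prey: 23+11-9=25; pred: 10+2-4=8
Step 7: prey: 25+12-8=29; pred: 8+2-3=7
Step 8: prey: 29+14-8=35; pred: 7+2-2=7

Answer: 35 7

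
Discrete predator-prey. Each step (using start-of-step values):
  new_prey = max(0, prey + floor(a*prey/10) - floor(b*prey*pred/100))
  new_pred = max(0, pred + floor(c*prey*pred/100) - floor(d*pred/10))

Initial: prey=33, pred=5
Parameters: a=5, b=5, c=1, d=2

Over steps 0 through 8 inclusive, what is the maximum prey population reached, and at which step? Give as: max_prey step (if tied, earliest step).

Answer: 67 4

Derivation:
Step 1: prey: 33+16-8=41; pred: 5+1-1=5
Step 2: prey: 41+20-10=51; pred: 5+2-1=6
Step 3: prey: 51+25-15=61; pred: 6+3-1=8
Step 4: prey: 61+30-24=67; pred: 8+4-1=11
Step 5: prey: 67+33-36=64; pred: 11+7-2=16
Step 6: prey: 64+32-51=45; pred: 16+10-3=23
Step 7: prey: 45+22-51=16; pred: 23+10-4=29
Step 8: prey: 16+8-23=1; pred: 29+4-5=28
Max prey = 67 at step 4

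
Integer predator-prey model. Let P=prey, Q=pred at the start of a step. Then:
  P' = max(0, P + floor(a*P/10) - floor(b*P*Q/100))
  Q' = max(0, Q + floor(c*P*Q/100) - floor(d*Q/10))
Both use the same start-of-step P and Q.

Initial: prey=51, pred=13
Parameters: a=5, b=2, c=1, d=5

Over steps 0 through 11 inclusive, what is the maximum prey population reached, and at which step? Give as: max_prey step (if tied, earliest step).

Answer: 106 4

Derivation:
Step 1: prey: 51+25-13=63; pred: 13+6-6=13
Step 2: prey: 63+31-16=78; pred: 13+8-6=15
Step 3: prey: 78+39-23=94; pred: 15+11-7=19
Step 4: prey: 94+47-35=106; pred: 19+17-9=27
Step 5: prey: 106+53-57=102; pred: 27+28-13=42
Step 6: prey: 102+51-85=68; pred: 42+42-21=63
Step 7: prey: 68+34-85=17; pred: 63+42-31=74
Step 8: prey: 17+8-25=0; pred: 74+12-37=49
Step 9: prey: 0+0-0=0; pred: 49+0-24=25
Step 10: prey: 0+0-0=0; pred: 25+0-12=13
Step 11: prey: 0+0-0=0; pred: 13+0-6=7
Max prey = 106 at step 4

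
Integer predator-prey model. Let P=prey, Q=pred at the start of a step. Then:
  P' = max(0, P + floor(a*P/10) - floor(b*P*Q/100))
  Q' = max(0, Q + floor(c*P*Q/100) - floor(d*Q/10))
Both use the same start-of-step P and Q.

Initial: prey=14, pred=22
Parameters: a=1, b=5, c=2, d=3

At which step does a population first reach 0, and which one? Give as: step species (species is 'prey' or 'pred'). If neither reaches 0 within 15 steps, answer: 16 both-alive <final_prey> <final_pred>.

Step 1: prey: 14+1-15=0; pred: 22+6-6=22
First extinction: prey at step 1

Answer: 1 prey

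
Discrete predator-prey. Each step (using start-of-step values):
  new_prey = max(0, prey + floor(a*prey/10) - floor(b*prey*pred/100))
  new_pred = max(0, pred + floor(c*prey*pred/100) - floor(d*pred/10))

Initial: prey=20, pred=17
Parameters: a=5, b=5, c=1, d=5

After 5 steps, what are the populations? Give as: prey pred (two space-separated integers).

Step 1: prey: 20+10-17=13; pred: 17+3-8=12
Step 2: prey: 13+6-7=12; pred: 12+1-6=7
Step 3: prey: 12+6-4=14; pred: 7+0-3=4
Step 4: prey: 14+7-2=19; pred: 4+0-2=2
Step 5: prey: 19+9-1=27; pred: 2+0-1=1

Answer: 27 1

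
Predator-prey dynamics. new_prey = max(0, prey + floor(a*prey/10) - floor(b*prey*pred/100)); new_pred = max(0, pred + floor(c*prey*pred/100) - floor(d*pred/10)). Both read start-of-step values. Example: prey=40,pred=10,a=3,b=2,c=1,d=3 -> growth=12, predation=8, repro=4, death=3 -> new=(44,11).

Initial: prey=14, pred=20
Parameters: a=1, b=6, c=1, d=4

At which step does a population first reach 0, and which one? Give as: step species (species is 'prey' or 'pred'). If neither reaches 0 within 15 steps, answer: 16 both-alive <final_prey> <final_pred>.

Step 1: prey: 14+1-16=0; pred: 20+2-8=14
First extinction: prey at step 1

Answer: 1 prey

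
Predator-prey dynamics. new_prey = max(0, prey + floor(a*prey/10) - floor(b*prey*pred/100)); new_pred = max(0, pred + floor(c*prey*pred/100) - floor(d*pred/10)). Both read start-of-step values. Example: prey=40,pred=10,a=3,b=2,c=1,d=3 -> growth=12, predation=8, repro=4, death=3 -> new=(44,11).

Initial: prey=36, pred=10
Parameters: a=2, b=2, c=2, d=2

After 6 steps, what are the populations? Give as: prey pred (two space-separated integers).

Step 1: prey: 36+7-7=36; pred: 10+7-2=15
Step 2: prey: 36+7-10=33; pred: 15+10-3=22
Step 3: prey: 33+6-14=25; pred: 22+14-4=32
Step 4: prey: 25+5-16=14; pred: 32+16-6=42
Step 5: prey: 14+2-11=5; pred: 42+11-8=45
Step 6: prey: 5+1-4=2; pred: 45+4-9=40

Answer: 2 40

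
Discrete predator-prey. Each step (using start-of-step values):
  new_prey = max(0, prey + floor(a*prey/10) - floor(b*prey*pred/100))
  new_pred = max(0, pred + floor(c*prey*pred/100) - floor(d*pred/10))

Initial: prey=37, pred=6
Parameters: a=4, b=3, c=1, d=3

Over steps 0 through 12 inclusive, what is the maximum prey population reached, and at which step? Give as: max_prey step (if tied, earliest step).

Answer: 71 5

Derivation:
Step 1: prey: 37+14-6=45; pred: 6+2-1=7
Step 2: prey: 45+18-9=54; pred: 7+3-2=8
Step 3: prey: 54+21-12=63; pred: 8+4-2=10
Step 4: prey: 63+25-18=70; pred: 10+6-3=13
Step 5: prey: 70+28-27=71; pred: 13+9-3=19
Step 6: prey: 71+28-40=59; pred: 19+13-5=27
Step 7: prey: 59+23-47=35; pred: 27+15-8=34
Step 8: prey: 35+14-35=14; pred: 34+11-10=35
Step 9: prey: 14+5-14=5; pred: 35+4-10=29
Step 10: prey: 5+2-4=3; pred: 29+1-8=22
Step 11: prey: 3+1-1=3; pred: 22+0-6=16
Step 12: prey: 3+1-1=3; pred: 16+0-4=12
Max prey = 71 at step 5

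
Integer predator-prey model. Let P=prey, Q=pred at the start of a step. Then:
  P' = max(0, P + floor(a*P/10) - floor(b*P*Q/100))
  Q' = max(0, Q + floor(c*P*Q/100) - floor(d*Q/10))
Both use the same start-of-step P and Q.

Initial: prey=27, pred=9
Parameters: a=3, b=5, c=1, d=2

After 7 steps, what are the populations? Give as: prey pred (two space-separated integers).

Step 1: prey: 27+8-12=23; pred: 9+2-1=10
Step 2: prey: 23+6-11=18; pred: 10+2-2=10
Step 3: prey: 18+5-9=14; pred: 10+1-2=9
Step 4: prey: 14+4-6=12; pred: 9+1-1=9
Step 5: prey: 12+3-5=10; pred: 9+1-1=9
Step 6: prey: 10+3-4=9; pred: 9+0-1=8
Step 7: prey: 9+2-3=8; pred: 8+0-1=7

Answer: 8 7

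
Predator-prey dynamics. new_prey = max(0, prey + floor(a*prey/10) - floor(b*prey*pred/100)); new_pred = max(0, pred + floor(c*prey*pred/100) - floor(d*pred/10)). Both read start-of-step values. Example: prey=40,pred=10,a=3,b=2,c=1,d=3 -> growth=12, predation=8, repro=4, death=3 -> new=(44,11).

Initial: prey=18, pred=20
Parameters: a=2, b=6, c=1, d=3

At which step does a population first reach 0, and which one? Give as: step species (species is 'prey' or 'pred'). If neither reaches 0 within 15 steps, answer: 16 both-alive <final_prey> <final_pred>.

Answer: 1 prey

Derivation:
Step 1: prey: 18+3-21=0; pred: 20+3-6=17
First extinction: prey at step 1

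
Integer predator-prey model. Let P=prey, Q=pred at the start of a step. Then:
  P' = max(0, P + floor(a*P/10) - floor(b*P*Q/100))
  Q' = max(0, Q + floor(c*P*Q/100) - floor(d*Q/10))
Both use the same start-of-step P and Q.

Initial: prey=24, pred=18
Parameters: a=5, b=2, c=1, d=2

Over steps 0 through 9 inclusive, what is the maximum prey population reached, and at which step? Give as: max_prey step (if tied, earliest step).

Answer: 36 4

Derivation:
Step 1: prey: 24+12-8=28; pred: 18+4-3=19
Step 2: prey: 28+14-10=32; pred: 19+5-3=21
Step 3: prey: 32+16-13=35; pred: 21+6-4=23
Step 4: prey: 35+17-16=36; pred: 23+8-4=27
Step 5: prey: 36+18-19=35; pred: 27+9-5=31
Step 6: prey: 35+17-21=31; pred: 31+10-6=35
Step 7: prey: 31+15-21=25; pred: 35+10-7=38
Step 8: prey: 25+12-19=18; pred: 38+9-7=40
Step 9: prey: 18+9-14=13; pred: 40+7-8=39
Max prey = 36 at step 4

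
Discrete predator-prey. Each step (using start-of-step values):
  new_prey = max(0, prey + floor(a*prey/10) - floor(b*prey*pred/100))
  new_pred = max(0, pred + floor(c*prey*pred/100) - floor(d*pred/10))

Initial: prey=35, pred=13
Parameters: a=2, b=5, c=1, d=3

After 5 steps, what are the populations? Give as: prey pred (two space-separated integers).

Answer: 3 5

Derivation:
Step 1: prey: 35+7-22=20; pred: 13+4-3=14
Step 2: prey: 20+4-14=10; pred: 14+2-4=12
Step 3: prey: 10+2-6=6; pred: 12+1-3=10
Step 4: prey: 6+1-3=4; pred: 10+0-3=7
Step 5: prey: 4+0-1=3; pred: 7+0-2=5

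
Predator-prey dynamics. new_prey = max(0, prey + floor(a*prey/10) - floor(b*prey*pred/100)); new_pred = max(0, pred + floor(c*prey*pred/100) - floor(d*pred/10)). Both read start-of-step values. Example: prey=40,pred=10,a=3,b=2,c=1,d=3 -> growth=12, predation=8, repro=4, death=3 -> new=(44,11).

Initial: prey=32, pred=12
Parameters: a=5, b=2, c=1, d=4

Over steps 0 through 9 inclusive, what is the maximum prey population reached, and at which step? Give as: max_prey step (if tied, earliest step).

Step 1: prey: 32+16-7=41; pred: 12+3-4=11
Step 2: prey: 41+20-9=52; pred: 11+4-4=11
Step 3: prey: 52+26-11=67; pred: 11+5-4=12
Step 4: prey: 67+33-16=84; pred: 12+8-4=16
Step 5: prey: 84+42-26=100; pred: 16+13-6=23
Step 6: prey: 100+50-46=104; pred: 23+23-9=37
Step 7: prey: 104+52-76=80; pred: 37+38-14=61
Step 8: prey: 80+40-97=23; pred: 61+48-24=85
Step 9: prey: 23+11-39=0; pred: 85+19-34=70
Max prey = 104 at step 6

Answer: 104 6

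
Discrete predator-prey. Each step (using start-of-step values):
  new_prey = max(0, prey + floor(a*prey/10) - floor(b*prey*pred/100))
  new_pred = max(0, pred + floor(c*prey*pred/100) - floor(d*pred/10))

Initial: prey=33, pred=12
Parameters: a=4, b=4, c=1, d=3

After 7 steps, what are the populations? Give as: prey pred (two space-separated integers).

Answer: 20 10

Derivation:
Step 1: prey: 33+13-15=31; pred: 12+3-3=12
Step 2: prey: 31+12-14=29; pred: 12+3-3=12
Step 3: prey: 29+11-13=27; pred: 12+3-3=12
Step 4: prey: 27+10-12=25; pred: 12+3-3=12
Step 5: prey: 25+10-12=23; pred: 12+3-3=12
Step 6: prey: 23+9-11=21; pred: 12+2-3=11
Step 7: prey: 21+8-9=20; pred: 11+2-3=10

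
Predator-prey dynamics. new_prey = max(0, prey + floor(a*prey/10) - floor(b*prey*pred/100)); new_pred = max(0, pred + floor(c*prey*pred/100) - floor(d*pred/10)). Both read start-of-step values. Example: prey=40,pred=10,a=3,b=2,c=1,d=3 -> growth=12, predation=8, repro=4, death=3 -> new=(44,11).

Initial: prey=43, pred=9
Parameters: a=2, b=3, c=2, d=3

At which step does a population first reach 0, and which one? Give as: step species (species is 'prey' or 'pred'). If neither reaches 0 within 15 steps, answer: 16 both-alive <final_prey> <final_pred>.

Answer: 16 both-alive 1 3

Derivation:
Step 1: prey: 43+8-11=40; pred: 9+7-2=14
Step 2: prey: 40+8-16=32; pred: 14+11-4=21
Step 3: prey: 32+6-20=18; pred: 21+13-6=28
Step 4: prey: 18+3-15=6; pred: 28+10-8=30
Step 5: prey: 6+1-5=2; pred: 30+3-9=24
Step 6: prey: 2+0-1=1; pred: 24+0-7=17
Step 7: prey: 1+0-0=1; pred: 17+0-5=12
Step 8: prey: 1+0-0=1; pred: 12+0-3=9
Step 9: prey: 1+0-0=1; pred: 9+0-2=7
Step 10: prey: 1+0-0=1; pred: 7+0-2=5
Step 11: prey: 1+0-0=1; pred: 5+0-1=4
Step 12: prey: 1+0-0=1; pred: 4+0-1=3
Step 13: prey: 1+0-0=1; pred: 3+0-0=3
Steps 14-15: state stable at prey=1, pred=3 (no change)
No extinction within 15 steps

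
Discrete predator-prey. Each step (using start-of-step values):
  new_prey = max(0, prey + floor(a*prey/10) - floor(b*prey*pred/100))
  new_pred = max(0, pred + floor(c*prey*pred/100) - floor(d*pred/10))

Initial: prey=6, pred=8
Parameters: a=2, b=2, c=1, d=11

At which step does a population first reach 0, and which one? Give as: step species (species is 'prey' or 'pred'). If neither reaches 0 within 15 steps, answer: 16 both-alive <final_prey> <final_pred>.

Answer: 1 pred

Derivation:
Step 1: prey: 6+1-0=7; pred: 8+0-8=0
First extinction: pred at step 1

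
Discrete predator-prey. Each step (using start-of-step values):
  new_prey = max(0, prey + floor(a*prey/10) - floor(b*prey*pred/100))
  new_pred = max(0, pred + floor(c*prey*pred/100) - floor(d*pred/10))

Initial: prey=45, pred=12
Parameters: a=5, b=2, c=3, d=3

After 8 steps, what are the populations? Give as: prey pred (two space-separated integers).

Answer: 0 43

Derivation:
Step 1: prey: 45+22-10=57; pred: 12+16-3=25
Step 2: prey: 57+28-28=57; pred: 25+42-7=60
Step 3: prey: 57+28-68=17; pred: 60+102-18=144
Step 4: prey: 17+8-48=0; pred: 144+73-43=174
Step 5: prey: 0+0-0=0; pred: 174+0-52=122
Step 6: prey: 0+0-0=0; pred: 122+0-36=86
Step 7: prey: 0+0-0=0; pred: 86+0-25=61
Step 8: prey: 0+0-0=0; pred: 61+0-18=43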